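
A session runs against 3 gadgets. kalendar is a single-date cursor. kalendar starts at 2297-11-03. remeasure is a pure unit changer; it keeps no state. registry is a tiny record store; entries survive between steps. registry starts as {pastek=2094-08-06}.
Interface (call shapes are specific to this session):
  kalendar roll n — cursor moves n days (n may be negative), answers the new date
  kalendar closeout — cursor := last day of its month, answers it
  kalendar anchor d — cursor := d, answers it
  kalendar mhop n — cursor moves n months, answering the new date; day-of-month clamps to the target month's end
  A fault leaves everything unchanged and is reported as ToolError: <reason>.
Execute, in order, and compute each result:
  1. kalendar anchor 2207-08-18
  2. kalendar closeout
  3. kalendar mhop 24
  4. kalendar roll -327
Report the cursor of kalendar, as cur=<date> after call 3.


Answer: cur=2209-08-31

Derivation:
Then kalendar anchor on 2207-08-18, — result: 2207-08-18.
I use kalendar closeout(): 2207-08-31.
I try kalendar mhop on 24, and see 2209-08-31.
Now I run kalendar roll on -327, yielding 2208-10-08.


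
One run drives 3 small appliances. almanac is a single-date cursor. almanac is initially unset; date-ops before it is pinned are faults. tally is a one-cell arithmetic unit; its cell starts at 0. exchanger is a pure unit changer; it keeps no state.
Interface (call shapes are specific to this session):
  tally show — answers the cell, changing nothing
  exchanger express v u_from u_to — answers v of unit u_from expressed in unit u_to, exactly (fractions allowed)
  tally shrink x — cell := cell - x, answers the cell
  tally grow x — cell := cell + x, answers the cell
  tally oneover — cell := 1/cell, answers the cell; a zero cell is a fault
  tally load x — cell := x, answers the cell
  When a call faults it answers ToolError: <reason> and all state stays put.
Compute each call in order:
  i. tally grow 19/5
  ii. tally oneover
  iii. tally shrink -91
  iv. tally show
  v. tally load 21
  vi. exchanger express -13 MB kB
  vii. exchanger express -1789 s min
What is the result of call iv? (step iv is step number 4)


;; tally grow(x→19/5) ~> 19/5
;; tally oneover() ~> 5/19
;; tally shrink(x→-91) ~> 1734/19
;; tally show() ~> 1734/19
;; tally load(x→21) ~> 21
;; exchanger express(v→-13, u_from→MB, u_to→kB) ~> -13000
;; exchanger express(v→-1789, u_from→s, u_to→min) ~> -1789/60

Answer: 1734/19


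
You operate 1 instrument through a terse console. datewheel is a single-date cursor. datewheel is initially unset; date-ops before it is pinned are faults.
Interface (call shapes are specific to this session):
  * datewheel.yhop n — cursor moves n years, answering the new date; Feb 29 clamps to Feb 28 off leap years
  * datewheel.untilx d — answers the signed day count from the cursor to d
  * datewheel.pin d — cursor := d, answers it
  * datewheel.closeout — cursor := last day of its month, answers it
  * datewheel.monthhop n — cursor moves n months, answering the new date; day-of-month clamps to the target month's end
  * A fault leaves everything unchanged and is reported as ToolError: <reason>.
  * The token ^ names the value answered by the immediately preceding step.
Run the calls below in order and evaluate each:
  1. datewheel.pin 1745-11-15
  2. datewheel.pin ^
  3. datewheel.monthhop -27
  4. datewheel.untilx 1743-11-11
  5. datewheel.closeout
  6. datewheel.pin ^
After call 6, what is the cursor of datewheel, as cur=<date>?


Answer: cur=1743-08-31

Derivation:
[in] datewheel.pin d='1745-11-15'
[out] 1745-11-15
[in] datewheel.pin d='^'
[out] 1745-11-15
[in] datewheel.monthhop n='-27'
[out] 1743-08-15
[in] datewheel.untilx d='1743-11-11'
[out] 88
[in] datewheel.closeout
[out] 1743-08-31
[in] datewheel.pin d='^'
[out] 1743-08-31


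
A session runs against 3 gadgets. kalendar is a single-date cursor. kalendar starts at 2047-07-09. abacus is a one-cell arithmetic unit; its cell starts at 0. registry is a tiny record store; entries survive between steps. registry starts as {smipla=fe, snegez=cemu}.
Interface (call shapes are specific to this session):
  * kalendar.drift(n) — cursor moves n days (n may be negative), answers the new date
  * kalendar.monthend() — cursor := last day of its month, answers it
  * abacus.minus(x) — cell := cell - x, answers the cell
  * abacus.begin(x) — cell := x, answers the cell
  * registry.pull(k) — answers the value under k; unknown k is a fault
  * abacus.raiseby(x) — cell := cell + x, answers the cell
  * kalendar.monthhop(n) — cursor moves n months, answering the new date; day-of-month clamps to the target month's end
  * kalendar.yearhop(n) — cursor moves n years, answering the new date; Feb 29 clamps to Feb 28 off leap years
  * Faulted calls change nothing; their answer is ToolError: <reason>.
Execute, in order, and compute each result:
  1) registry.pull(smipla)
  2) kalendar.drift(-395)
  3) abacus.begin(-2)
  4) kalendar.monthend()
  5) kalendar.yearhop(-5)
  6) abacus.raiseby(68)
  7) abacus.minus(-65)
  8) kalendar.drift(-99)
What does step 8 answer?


Answer: 2041-03-23

Derivation:
~$ registry.pull smipla
  fe
~$ kalendar.drift -395
  2046-06-09
~$ abacus.begin -2
  -2
~$ kalendar.monthend
  2046-06-30
~$ kalendar.yearhop -5
  2041-06-30
~$ abacus.raiseby 68
  66
~$ abacus.minus -65
  131
~$ kalendar.drift -99
  2041-03-23


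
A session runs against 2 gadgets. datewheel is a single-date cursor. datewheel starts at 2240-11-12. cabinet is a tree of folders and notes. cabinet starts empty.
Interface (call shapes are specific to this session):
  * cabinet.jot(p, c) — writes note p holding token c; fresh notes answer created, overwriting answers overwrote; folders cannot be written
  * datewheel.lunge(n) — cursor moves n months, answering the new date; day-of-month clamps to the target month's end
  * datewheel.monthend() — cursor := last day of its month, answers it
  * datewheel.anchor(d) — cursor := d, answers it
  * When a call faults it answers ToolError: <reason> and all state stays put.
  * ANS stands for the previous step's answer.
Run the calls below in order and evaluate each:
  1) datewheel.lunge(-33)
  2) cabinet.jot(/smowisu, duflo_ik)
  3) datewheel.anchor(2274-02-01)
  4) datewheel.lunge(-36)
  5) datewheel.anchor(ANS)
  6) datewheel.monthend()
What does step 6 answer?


Answer: 2271-02-28

Derivation:
→ datewheel.lunge(n→-33)
← 2238-02-12
→ cabinet.jot(p→/smowisu, c→duflo_ik)
← created
→ datewheel.anchor(d→2274-02-01)
← 2274-02-01
→ datewheel.lunge(n→-36)
← 2271-02-01
→ datewheel.anchor(d→ANS)
← 2271-02-01
→ datewheel.monthend()
← 2271-02-28


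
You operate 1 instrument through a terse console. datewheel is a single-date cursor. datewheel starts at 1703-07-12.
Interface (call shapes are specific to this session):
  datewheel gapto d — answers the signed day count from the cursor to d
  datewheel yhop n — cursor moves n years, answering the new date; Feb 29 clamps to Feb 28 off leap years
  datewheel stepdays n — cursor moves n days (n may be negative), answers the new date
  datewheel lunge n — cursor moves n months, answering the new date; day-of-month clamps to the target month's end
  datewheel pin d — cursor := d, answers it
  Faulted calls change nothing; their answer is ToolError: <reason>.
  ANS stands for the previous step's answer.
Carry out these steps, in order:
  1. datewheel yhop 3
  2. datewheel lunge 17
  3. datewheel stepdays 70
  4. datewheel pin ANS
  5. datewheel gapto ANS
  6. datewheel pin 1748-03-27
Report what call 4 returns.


Answer: 1708-02-20

Derivation:
% 1. datewheel yhop(3) : 1706-07-12
% 2. datewheel lunge(17) : 1707-12-12
% 3. datewheel stepdays(70) : 1708-02-20
% 4. datewheel pin(ANS) : 1708-02-20
% 5. datewheel gapto(ANS) : 0
% 6. datewheel pin(1748-03-27) : 1748-03-27


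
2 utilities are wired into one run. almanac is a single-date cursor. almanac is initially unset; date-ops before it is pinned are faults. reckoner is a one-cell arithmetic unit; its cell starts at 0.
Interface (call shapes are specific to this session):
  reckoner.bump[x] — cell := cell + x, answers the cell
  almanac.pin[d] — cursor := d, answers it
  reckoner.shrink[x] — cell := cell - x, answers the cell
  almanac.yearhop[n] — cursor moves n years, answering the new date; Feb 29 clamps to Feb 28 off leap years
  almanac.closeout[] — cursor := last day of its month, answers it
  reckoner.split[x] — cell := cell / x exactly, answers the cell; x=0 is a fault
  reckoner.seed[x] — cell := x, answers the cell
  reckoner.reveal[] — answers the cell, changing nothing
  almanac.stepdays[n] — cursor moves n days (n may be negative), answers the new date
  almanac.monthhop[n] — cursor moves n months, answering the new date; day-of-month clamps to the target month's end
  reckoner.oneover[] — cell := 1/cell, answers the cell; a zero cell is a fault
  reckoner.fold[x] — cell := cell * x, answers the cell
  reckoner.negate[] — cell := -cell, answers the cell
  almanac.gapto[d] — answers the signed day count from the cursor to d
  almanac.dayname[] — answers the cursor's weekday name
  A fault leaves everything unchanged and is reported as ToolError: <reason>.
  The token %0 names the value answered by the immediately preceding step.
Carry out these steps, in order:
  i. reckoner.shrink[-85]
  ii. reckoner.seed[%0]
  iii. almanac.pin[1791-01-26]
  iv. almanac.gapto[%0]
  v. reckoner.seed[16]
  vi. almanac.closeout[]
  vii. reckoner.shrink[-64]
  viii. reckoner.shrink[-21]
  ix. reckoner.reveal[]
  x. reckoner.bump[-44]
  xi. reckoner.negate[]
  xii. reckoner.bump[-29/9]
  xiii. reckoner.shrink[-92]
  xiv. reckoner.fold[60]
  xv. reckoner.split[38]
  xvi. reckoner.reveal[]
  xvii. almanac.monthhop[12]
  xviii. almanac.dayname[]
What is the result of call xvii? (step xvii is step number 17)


% shrink -85
:: 85
% seed %0
:: 85
% pin 1791-01-26
:: 1791-01-26
% gapto %0
:: 0
% seed 16
:: 16
% closeout
:: 1791-01-31
% shrink -64
:: 80
% shrink -21
:: 101
% reveal
:: 101
% bump -44
:: 57
% negate
:: -57
% bump -29/9
:: -542/9
% shrink -92
:: 286/9
% fold 60
:: 5720/3
% split 38
:: 2860/57
% reveal
:: 2860/57
% monthhop 12
:: 1792-01-31
% dayname
:: Tuesday

Answer: 1792-01-31


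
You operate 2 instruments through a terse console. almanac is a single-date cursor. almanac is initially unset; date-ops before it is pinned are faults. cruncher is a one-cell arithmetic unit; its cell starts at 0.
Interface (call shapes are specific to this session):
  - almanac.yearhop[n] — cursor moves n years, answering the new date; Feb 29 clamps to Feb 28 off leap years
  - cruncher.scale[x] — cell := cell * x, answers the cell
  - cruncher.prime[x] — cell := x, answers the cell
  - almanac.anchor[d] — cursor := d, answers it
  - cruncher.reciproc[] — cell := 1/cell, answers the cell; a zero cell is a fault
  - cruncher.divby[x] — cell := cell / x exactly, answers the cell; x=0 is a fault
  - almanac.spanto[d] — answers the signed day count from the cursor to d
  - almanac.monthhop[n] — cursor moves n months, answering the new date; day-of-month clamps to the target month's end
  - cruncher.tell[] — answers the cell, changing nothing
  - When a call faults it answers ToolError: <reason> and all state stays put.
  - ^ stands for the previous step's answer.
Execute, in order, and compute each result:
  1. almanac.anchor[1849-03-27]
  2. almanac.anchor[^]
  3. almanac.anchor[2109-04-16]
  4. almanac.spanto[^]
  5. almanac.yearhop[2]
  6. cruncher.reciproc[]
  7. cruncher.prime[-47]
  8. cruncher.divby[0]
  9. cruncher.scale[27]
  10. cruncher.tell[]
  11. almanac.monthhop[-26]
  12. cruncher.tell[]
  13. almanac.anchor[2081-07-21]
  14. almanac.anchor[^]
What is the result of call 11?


Answer: 2109-02-16

Derivation:
>> almanac.anchor(d: 1849-03-27)
<< 1849-03-27
>> almanac.anchor(d: ^)
<< 1849-03-27
>> almanac.anchor(d: 2109-04-16)
<< 2109-04-16
>> almanac.spanto(d: ^)
<< 0
>> almanac.yearhop(n: 2)
<< 2111-04-16
>> cruncher.reciproc()
<< ToolError: reciprocal of zero
>> cruncher.prime(x: -47)
<< -47
>> cruncher.divby(x: 0)
<< ToolError: division by zero
>> cruncher.scale(x: 27)
<< -1269
>> cruncher.tell()
<< -1269
>> almanac.monthhop(n: -26)
<< 2109-02-16
>> cruncher.tell()
<< -1269
>> almanac.anchor(d: 2081-07-21)
<< 2081-07-21
>> almanac.anchor(d: ^)
<< 2081-07-21


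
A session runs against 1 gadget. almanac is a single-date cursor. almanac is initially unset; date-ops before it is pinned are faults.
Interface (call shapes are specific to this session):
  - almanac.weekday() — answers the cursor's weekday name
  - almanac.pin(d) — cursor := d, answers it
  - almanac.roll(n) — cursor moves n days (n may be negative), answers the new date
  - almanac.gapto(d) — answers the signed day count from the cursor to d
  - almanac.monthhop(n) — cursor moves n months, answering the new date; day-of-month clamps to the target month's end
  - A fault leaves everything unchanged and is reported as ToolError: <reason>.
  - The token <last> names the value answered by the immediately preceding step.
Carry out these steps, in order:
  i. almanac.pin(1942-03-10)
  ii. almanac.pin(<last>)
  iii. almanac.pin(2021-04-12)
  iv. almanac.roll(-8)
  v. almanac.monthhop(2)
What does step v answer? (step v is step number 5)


$ almanac.pin d: 1942-03-10
  1942-03-10
$ almanac.pin d: <last>
  1942-03-10
$ almanac.pin d: 2021-04-12
  2021-04-12
$ almanac.roll n: -8
  2021-04-04
$ almanac.monthhop n: 2
  2021-06-04

Answer: 2021-06-04


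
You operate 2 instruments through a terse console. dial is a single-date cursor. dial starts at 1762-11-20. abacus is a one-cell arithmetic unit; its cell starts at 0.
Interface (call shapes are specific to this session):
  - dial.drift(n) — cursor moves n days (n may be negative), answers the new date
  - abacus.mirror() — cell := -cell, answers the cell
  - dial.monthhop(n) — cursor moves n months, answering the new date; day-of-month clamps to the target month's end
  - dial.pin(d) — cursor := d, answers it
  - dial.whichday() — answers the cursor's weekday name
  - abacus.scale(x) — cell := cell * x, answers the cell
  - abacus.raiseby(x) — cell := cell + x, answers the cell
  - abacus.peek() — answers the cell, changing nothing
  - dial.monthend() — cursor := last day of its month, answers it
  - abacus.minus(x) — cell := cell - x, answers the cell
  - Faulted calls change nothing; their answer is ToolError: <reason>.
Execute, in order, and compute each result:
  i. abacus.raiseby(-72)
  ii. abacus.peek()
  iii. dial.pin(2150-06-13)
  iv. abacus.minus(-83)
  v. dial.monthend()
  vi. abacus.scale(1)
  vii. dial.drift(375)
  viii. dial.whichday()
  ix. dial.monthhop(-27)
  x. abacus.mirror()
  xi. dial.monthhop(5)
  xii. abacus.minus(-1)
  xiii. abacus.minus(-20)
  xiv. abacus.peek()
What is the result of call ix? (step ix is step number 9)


# 1. abacus.raiseby(x: -72) : -72
# 2. abacus.peek() : -72
# 3. dial.pin(d: 2150-06-13) : 2150-06-13
# 4. abacus.minus(x: -83) : 11
# 5. dial.monthend() : 2150-06-30
# 6. abacus.scale(x: 1) : 11
# 7. dial.drift(n: 375) : 2151-07-10
# 8. dial.whichday() : Saturday
# 9. dial.monthhop(n: -27) : 2149-04-10
# 10. abacus.mirror() : -11
# 11. dial.monthhop(n: 5) : 2149-09-10
# 12. abacus.minus(x: -1) : -10
# 13. abacus.minus(x: -20) : 10
# 14. abacus.peek() : 10

Answer: 2149-04-10


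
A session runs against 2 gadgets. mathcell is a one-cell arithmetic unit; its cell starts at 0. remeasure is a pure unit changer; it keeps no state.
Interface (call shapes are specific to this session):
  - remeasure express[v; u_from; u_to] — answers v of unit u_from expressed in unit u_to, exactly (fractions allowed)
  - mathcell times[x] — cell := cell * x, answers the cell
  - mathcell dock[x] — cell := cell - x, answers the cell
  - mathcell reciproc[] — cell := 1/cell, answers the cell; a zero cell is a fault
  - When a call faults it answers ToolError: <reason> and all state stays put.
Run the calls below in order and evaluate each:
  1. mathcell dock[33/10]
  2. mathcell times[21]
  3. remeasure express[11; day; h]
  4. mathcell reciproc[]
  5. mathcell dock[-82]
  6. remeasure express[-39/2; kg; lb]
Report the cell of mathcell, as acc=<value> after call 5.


Answer: acc=56816/693

Derivation:
==> mathcell dock(x→33/10)
<== -33/10
==> mathcell times(x→21)
<== -693/10
==> remeasure express(v→11, u_from→day, u_to→h)
<== 264
==> mathcell reciproc()
<== -10/693
==> mathcell dock(x→-82)
<== 56816/693
==> remeasure express(v→-39/2, u_from→kg, u_to→lb)
<== -1950000000/45359237


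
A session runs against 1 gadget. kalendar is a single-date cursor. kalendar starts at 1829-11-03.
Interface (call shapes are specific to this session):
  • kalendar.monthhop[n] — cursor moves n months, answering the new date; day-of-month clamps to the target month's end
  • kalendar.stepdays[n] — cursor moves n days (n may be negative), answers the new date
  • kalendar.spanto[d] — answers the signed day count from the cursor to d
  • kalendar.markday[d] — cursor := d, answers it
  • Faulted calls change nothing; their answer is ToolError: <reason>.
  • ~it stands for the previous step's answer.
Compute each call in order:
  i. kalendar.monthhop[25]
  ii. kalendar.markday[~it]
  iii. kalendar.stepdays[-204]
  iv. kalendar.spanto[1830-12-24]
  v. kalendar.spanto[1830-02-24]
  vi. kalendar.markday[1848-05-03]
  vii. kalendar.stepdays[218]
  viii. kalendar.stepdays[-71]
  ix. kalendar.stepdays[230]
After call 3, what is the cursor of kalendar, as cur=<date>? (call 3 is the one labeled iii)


Answer: cur=1831-05-13

Derivation:
==> kalendar.monthhop(n=25)
<== 1831-12-03
==> kalendar.markday(d=~it)
<== 1831-12-03
==> kalendar.stepdays(n=-204)
<== 1831-05-13
==> kalendar.spanto(d=1830-12-24)
<== -140
==> kalendar.spanto(d=1830-02-24)
<== -443
==> kalendar.markday(d=1848-05-03)
<== 1848-05-03
==> kalendar.stepdays(n=218)
<== 1848-12-07
==> kalendar.stepdays(n=-71)
<== 1848-09-27
==> kalendar.stepdays(n=230)
<== 1849-05-15


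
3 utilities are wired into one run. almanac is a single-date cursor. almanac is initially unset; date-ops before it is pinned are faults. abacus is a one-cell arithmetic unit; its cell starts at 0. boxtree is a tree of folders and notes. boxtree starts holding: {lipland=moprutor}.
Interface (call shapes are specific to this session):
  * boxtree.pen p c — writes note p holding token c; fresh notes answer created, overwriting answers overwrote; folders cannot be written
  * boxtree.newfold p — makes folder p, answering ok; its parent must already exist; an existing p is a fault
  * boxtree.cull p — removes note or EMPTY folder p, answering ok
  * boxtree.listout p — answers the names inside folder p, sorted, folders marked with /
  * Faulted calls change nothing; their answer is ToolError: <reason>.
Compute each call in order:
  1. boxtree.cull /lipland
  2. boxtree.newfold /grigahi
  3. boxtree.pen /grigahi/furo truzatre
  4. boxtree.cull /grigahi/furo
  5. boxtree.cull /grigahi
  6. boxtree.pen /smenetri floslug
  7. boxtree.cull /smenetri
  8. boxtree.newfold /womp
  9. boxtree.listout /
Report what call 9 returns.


Answer: [womp/]

Derivation:
>>> boxtree.cull p: /lipland
[out] ok
>>> boxtree.newfold p: /grigahi
[out] ok
>>> boxtree.pen p: /grigahi/furo c: truzatre
[out] created
>>> boxtree.cull p: /grigahi/furo
[out] ok
>>> boxtree.cull p: /grigahi
[out] ok
>>> boxtree.pen p: /smenetri c: floslug
[out] created
>>> boxtree.cull p: /smenetri
[out] ok
>>> boxtree.newfold p: /womp
[out] ok
>>> boxtree.listout p: /
[out] [womp/]


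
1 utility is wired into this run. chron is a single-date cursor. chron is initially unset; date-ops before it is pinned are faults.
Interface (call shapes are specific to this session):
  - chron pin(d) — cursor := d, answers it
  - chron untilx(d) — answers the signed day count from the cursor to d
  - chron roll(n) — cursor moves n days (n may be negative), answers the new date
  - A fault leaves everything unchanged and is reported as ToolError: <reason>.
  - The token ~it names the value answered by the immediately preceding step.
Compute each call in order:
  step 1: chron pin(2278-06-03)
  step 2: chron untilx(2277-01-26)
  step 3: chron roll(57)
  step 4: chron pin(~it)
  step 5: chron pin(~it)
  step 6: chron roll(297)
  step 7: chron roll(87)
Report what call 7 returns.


-> chron pin(d='2278-06-03')
<- 2278-06-03
-> chron untilx(d='2277-01-26')
<- -493
-> chron roll(n='57')
<- 2278-07-30
-> chron pin(d='~it')
<- 2278-07-30
-> chron pin(d='~it')
<- 2278-07-30
-> chron roll(n='297')
<- 2279-05-23
-> chron roll(n='87')
<- 2279-08-18

Answer: 2279-08-18


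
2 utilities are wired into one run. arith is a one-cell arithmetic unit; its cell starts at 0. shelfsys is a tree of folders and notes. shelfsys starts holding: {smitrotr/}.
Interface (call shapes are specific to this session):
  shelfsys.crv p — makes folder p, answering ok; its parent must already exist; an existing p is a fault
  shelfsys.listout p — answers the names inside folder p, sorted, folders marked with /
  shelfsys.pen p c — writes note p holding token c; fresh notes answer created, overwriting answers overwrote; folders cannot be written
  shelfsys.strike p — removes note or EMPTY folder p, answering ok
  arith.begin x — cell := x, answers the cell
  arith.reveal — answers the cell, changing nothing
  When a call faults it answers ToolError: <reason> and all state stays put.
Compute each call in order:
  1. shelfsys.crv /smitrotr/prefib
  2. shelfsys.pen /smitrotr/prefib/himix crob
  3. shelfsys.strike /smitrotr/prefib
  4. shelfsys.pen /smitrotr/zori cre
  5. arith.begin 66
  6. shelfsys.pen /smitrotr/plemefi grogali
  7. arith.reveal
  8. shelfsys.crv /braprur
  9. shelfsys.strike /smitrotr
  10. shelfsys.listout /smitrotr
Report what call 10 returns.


Answer: [plemefi, prefib/, zori]

Derivation:
[in] crv p: /smitrotr/prefib
  ok
[in] pen p: /smitrotr/prefib/himix c: crob
  created
[in] strike p: /smitrotr/prefib
  ToolError: not empty
[in] pen p: /smitrotr/zori c: cre
  created
[in] begin x: 66
  66
[in] pen p: /smitrotr/plemefi c: grogali
  created
[in] reveal
  66
[in] crv p: /braprur
  ok
[in] strike p: /smitrotr
  ToolError: not empty
[in] listout p: /smitrotr
  [plemefi, prefib/, zori]


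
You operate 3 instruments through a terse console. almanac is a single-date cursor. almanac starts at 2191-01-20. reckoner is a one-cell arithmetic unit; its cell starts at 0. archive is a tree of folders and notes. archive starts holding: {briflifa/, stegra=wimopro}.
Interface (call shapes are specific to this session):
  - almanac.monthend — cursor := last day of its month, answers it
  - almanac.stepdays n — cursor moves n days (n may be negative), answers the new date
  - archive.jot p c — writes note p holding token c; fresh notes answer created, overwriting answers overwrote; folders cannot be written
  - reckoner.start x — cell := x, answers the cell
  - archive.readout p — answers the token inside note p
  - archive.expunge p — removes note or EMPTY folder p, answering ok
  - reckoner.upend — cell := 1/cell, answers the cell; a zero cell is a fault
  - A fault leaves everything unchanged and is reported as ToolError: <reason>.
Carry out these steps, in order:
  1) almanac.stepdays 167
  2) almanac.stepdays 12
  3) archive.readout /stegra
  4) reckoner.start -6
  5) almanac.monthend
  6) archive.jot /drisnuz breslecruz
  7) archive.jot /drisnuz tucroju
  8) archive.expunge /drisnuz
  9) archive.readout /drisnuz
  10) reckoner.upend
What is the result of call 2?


Answer: 2191-07-18

Derivation:
·→ almanac.stepdays(n=167)
·← 2191-07-06
·→ almanac.stepdays(n=12)
·← 2191-07-18
·→ archive.readout(p=/stegra)
·← wimopro
·→ reckoner.start(x=-6)
·← -6
·→ almanac.monthend()
·← 2191-07-31
·→ archive.jot(p=/drisnuz, c=breslecruz)
·← created
·→ archive.jot(p=/drisnuz, c=tucroju)
·← overwrote
·→ archive.expunge(p=/drisnuz)
·← ok
·→ archive.readout(p=/drisnuz)
·← ToolError: not found
·→ reckoner.upend()
·← -1/6


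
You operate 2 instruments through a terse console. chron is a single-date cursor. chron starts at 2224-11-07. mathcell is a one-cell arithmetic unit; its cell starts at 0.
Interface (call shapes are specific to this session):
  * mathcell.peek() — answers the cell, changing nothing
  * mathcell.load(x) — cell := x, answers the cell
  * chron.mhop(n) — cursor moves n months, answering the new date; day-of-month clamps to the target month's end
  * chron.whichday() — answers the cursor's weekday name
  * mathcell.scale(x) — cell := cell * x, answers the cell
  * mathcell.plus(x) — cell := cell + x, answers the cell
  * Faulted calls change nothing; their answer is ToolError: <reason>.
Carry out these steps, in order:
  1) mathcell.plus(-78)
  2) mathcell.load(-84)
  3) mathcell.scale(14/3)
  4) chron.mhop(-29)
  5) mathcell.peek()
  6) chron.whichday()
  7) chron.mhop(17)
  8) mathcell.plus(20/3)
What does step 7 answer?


% 1. mathcell.plus(x=-78) => -78
% 2. mathcell.load(x=-84) => -84
% 3. mathcell.scale(x=14/3) => -392
% 4. chron.mhop(n=-29) => 2222-06-07
% 5. mathcell.peek() => -392
% 6. chron.whichday() => Friday
% 7. chron.mhop(n=17) => 2223-11-07
% 8. mathcell.plus(x=20/3) => -1156/3

Answer: 2223-11-07


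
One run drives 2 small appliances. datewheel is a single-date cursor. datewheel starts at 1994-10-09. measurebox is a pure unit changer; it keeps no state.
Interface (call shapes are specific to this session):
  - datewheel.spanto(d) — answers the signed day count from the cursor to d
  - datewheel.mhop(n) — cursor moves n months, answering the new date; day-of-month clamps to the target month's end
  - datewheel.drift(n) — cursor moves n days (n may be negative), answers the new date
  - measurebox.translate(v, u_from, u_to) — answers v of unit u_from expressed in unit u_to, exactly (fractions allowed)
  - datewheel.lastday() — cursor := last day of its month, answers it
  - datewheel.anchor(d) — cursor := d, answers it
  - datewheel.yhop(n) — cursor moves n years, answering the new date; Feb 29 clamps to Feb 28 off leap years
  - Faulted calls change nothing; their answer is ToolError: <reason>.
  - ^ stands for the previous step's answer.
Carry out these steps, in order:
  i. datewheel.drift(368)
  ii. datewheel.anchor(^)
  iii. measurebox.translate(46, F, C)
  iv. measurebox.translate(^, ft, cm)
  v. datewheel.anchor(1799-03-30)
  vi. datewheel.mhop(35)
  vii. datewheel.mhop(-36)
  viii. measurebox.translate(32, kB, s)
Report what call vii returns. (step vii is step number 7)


# 1. datewheel.drift(n=368) ~> 1995-10-12
# 2. datewheel.anchor(d=^) ~> 1995-10-12
# 3. measurebox.translate(v=46, u_from=F, u_to=C) ~> 70/9
# 4. measurebox.translate(v=^, u_from=ft, u_to=cm) ~> 3556/15
# 5. datewheel.anchor(d=1799-03-30) ~> 1799-03-30
# 6. datewheel.mhop(n=35) ~> 1802-02-28
# 7. datewheel.mhop(n=-36) ~> 1799-02-28
# 8. measurebox.translate(v=32, u_from=kB, u_to=s) ~> ToolError: incompatible units

Answer: 1799-02-28


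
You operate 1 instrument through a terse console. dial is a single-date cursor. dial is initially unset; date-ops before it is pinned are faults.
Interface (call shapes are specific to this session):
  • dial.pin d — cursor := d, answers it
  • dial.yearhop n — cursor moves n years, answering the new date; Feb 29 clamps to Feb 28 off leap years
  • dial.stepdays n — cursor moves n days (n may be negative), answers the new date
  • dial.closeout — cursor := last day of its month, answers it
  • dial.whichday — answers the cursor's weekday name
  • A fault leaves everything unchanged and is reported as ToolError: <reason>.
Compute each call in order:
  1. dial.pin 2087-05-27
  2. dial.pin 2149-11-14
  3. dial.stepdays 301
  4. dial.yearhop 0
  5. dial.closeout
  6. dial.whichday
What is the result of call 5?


Do: pin[d='2087-05-27']
See: 2087-05-27
Do: pin[d='2149-11-14']
See: 2149-11-14
Do: stepdays[n='301']
See: 2150-09-11
Do: yearhop[n='0']
See: 2150-09-11
Do: closeout[]
See: 2150-09-30
Do: whichday[]
See: Wednesday

Answer: 2150-09-30


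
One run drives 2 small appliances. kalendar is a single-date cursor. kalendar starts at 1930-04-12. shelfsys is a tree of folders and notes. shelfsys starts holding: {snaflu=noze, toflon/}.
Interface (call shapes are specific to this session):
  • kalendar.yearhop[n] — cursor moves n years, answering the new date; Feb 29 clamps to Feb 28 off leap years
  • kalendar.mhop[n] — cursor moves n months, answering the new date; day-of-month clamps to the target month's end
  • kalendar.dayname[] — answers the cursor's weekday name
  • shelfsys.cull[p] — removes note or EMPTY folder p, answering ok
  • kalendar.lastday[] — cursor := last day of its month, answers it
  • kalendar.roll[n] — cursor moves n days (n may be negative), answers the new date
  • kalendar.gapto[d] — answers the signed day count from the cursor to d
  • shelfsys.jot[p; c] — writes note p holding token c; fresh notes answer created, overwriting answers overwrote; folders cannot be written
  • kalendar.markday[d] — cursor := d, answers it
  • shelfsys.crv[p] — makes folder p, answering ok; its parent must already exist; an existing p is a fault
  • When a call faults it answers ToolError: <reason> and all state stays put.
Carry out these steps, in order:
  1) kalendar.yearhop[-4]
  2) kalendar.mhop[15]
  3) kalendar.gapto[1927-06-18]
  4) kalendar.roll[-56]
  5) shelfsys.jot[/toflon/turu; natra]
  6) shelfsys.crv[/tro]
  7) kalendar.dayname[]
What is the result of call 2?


Answer: 1927-07-12

Derivation:
CALL yearhop[n: -4]
RET  1926-04-12
CALL mhop[n: 15]
RET  1927-07-12
CALL gapto[d: 1927-06-18]
RET  -24
CALL roll[n: -56]
RET  1927-05-17
CALL jot[p: /toflon/turu; c: natra]
RET  created
CALL crv[p: /tro]
RET  ok
CALL dayname[]
RET  Tuesday


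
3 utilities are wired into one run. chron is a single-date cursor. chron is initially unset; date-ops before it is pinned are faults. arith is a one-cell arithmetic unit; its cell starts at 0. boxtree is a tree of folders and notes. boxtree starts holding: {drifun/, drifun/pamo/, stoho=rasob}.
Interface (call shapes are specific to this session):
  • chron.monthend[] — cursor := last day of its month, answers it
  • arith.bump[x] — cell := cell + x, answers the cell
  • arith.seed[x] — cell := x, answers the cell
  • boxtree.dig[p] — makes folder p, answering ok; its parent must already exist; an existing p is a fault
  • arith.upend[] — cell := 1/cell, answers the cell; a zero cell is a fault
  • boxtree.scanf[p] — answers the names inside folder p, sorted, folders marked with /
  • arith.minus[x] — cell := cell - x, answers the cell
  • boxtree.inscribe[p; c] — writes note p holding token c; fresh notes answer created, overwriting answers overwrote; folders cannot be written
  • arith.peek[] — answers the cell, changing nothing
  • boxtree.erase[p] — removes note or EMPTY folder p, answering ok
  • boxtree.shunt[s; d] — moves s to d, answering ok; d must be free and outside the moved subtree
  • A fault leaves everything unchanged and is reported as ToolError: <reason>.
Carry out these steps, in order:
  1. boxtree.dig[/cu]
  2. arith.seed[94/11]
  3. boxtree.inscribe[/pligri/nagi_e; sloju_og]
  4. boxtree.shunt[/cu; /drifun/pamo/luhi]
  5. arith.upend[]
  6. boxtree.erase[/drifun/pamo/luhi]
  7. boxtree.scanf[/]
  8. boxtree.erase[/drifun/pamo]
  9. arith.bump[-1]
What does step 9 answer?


$ dig p='/cu'
[out] ok
$ seed x='94/11'
[out] 94/11
$ inscribe p='/pligri/nagi_e' c='sloju_og'
[out] ToolError: no parent
$ shunt s='/cu' d='/drifun/pamo/luhi'
[out] ok
$ upend
[out] 11/94
$ erase p='/drifun/pamo/luhi'
[out] ok
$ scanf p='/'
[out] [drifun/, stoho]
$ erase p='/drifun/pamo'
[out] ok
$ bump x='-1'
[out] -83/94

Answer: -83/94


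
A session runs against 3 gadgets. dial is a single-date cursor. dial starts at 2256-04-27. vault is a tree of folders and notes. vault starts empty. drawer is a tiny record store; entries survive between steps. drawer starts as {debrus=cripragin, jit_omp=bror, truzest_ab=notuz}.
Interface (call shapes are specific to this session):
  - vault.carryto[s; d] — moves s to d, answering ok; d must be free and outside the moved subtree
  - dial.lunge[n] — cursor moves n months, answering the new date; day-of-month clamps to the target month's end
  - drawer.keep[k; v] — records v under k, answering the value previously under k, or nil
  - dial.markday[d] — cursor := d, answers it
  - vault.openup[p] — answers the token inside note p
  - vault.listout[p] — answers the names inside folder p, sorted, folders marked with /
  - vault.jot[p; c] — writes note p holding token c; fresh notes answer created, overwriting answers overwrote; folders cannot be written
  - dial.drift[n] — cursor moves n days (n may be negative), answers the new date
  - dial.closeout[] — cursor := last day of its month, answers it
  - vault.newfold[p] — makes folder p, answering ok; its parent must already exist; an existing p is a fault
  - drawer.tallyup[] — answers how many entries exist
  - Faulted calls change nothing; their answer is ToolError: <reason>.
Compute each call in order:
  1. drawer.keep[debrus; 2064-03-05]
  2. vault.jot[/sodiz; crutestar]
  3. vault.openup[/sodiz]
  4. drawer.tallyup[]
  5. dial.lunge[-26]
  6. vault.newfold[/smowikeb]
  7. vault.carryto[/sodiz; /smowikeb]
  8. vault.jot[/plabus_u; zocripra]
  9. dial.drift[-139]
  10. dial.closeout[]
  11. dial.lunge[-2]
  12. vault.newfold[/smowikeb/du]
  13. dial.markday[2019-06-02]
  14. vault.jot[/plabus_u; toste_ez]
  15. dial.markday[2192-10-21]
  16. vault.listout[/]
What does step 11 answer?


I use drawer.keep passing debrus, 2064-03-05, — result: cripragin.
I invoke vault.jot passing /sodiz, crutestar, giving created.
I use vault.openup passing /sodiz: crutestar.
I run drawer.tallyup, → 3.
Calling dial.lunge passing -26, and observe 2254-02-27.
I try vault.newfold passing /smowikeb, yielding ok.
Invoking vault.carryto passing /sodiz, /smowikeb, giving ToolError: exists.
Using vault.jot passing /plabus_u, zocripra, yielding created.
Now I run dial.drift passing -139, and get 2253-10-11.
Then dial.closeout(), and see 2253-10-31.
Calling dial.lunge passing -2, → 2253-08-31.
I use vault.newfold passing /smowikeb/du, → ok.
I use dial.markday passing 2019-06-02, and see 2019-06-02.
Now I run vault.jot passing /plabus_u, toste_ez, — result: overwrote.
I try dial.markday passing 2192-10-21, which returns 2192-10-21.
Then vault.listout passing /: [plabus_u, smowikeb/, sodiz].

Answer: 2253-08-31


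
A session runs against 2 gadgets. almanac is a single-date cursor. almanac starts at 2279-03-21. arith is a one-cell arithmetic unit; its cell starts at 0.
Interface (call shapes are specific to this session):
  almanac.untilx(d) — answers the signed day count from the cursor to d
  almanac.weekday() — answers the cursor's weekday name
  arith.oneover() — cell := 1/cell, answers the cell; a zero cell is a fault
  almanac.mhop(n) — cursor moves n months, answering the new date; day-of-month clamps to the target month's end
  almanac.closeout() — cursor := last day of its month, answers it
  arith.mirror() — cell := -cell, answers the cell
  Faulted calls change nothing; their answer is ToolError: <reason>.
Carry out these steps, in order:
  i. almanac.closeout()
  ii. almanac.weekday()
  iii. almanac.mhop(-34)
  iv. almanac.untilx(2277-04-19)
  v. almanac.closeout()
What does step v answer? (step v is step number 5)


Answer: 2276-05-31

Derivation:
Now I run almanac.closeout(), — result: 2279-03-31.
I invoke almanac.weekday(): Monday.
Now I run almanac.mhop on -34, giving 2276-05-31.
Calling almanac.untilx on 2277-04-19, giving 323.
I invoke almanac.closeout, giving 2276-05-31.


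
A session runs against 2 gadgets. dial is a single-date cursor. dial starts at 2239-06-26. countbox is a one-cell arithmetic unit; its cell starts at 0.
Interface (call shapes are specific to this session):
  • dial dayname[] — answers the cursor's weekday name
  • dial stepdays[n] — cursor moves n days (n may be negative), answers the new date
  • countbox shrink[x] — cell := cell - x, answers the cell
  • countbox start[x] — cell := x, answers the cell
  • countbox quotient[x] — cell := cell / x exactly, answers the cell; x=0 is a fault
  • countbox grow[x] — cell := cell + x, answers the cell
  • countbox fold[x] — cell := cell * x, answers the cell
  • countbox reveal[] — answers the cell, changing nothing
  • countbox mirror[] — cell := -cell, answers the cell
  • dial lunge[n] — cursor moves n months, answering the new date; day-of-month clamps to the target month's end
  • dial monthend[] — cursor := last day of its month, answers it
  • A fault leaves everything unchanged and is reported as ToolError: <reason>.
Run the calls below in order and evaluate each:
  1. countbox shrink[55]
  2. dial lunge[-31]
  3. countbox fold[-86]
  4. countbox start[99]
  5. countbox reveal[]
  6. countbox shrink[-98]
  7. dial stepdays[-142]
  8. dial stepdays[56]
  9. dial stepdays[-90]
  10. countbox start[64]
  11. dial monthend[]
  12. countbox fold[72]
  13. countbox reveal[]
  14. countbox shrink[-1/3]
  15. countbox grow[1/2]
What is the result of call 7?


·→ countbox shrink(x→55)
·← -55
·→ dial lunge(n→-31)
·← 2236-11-26
·→ countbox fold(x→-86)
·← 4730
·→ countbox start(x→99)
·← 99
·→ countbox reveal()
·← 99
·→ countbox shrink(x→-98)
·← 197
·→ dial stepdays(n→-142)
·← 2236-07-07
·→ dial stepdays(n→56)
·← 2236-09-01
·→ dial stepdays(n→-90)
·← 2236-06-03
·→ countbox start(x→64)
·← 64
·→ dial monthend()
·← 2236-06-30
·→ countbox fold(x→72)
·← 4608
·→ countbox reveal()
·← 4608
·→ countbox shrink(x→-1/3)
·← 13825/3
·→ countbox grow(x→1/2)
·← 27653/6

Answer: 2236-07-07


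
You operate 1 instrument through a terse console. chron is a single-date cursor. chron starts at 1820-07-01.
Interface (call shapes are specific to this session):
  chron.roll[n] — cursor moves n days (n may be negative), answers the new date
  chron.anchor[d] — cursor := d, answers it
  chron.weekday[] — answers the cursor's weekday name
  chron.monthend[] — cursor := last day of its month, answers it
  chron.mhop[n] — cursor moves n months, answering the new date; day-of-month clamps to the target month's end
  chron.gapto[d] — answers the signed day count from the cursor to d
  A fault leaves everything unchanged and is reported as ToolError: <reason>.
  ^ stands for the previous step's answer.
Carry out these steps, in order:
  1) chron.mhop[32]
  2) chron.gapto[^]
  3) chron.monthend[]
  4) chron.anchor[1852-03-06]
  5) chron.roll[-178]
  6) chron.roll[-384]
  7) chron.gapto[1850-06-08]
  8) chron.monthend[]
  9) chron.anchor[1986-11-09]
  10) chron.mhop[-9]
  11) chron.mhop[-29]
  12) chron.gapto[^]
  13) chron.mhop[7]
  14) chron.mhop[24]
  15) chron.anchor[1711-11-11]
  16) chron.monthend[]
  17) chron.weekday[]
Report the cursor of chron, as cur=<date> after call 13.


;; 1. chron.mhop(n: 32) => 1823-03-01
;; 2. chron.gapto(d: ^) => 0
;; 3. chron.monthend() => 1823-03-31
;; 4. chron.anchor(d: 1852-03-06) => 1852-03-06
;; 5. chron.roll(n: -178) => 1851-09-10
;; 6. chron.roll(n: -384) => 1850-08-22
;; 7. chron.gapto(d: 1850-06-08) => -75
;; 8. chron.monthend() => 1850-08-31
;; 9. chron.anchor(d: 1986-11-09) => 1986-11-09
;; 10. chron.mhop(n: -9) => 1986-02-09
;; 11. chron.mhop(n: -29) => 1983-09-09
;; 12. chron.gapto(d: ^) => 0
;; 13. chron.mhop(n: 7) => 1984-04-09
;; 14. chron.mhop(n: 24) => 1986-04-09
;; 15. chron.anchor(d: 1711-11-11) => 1711-11-11
;; 16. chron.monthend() => 1711-11-30
;; 17. chron.weekday() => Monday

Answer: cur=1984-04-09


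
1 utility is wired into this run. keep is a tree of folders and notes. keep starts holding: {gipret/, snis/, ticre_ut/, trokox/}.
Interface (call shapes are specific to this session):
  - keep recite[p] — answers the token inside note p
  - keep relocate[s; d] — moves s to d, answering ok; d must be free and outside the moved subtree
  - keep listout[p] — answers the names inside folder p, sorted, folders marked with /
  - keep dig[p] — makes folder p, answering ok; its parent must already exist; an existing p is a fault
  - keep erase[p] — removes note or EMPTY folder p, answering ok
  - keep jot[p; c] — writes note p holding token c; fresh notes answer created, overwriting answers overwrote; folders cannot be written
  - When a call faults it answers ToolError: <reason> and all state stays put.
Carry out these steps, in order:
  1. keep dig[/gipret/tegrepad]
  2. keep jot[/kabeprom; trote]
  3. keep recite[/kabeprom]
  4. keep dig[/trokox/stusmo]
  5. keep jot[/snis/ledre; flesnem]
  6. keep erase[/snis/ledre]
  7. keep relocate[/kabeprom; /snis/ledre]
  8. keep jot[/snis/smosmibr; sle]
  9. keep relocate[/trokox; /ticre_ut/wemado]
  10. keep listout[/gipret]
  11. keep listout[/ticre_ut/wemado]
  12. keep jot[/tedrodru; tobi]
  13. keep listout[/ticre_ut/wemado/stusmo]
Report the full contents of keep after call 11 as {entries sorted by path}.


Answer: {gipret/, gipret/tegrepad/, snis/, snis/ledre=trote, snis/smosmibr=sle, ticre_ut/, ticre_ut/wemado/, ticre_ut/wemado/stusmo/}

Derivation:
Step: keep dig[/gipret/tegrepad]
Result: ok
Step: keep jot[/kabeprom; trote]
Result: created
Step: keep recite[/kabeprom]
Result: trote
Step: keep dig[/trokox/stusmo]
Result: ok
Step: keep jot[/snis/ledre; flesnem]
Result: created
Step: keep erase[/snis/ledre]
Result: ok
Step: keep relocate[/kabeprom; /snis/ledre]
Result: ok
Step: keep jot[/snis/smosmibr; sle]
Result: created
Step: keep relocate[/trokox; /ticre_ut/wemado]
Result: ok
Step: keep listout[/gipret]
Result: [tegrepad/]
Step: keep listout[/ticre_ut/wemado]
Result: [stusmo/]
Step: keep jot[/tedrodru; tobi]
Result: created
Step: keep listout[/ticre_ut/wemado/stusmo]
Result: []
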